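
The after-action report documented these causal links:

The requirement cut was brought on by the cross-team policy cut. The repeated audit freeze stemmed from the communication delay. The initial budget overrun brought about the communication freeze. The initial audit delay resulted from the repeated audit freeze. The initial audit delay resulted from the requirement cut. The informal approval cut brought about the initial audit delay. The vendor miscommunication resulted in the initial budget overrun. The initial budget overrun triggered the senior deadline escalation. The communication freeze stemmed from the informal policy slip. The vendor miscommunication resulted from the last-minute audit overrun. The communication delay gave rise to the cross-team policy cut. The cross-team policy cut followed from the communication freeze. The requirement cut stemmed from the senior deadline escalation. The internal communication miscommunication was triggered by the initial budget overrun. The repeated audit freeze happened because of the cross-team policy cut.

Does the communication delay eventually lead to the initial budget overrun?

No

The communication delay leads to the cross-team policy cut, the requirement cut, the repeated audit freeze, the initial audit delay; the initial budget overrun is not among them.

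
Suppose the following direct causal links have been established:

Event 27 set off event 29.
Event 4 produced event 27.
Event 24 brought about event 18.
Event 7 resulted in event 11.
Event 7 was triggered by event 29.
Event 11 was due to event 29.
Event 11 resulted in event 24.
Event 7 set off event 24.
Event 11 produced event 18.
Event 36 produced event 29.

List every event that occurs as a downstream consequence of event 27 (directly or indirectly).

event 11, event 18, event 24, event 29, event 7

Direct effects: event 29.
2 steps out: event 7, event 11.
3 steps out: event 24, event 18.
Not reachable from it: event 4, event 36.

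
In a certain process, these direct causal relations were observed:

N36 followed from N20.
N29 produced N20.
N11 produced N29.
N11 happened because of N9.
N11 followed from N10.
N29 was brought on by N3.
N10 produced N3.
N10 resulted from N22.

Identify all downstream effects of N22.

N10, N11, N20, N29, N3, N36

Direct effects: N10.
2 steps out: N3, N11.
3 steps out: N29.
4 steps out: N20.
5 steps out: N36.
Not reachable from it: N9.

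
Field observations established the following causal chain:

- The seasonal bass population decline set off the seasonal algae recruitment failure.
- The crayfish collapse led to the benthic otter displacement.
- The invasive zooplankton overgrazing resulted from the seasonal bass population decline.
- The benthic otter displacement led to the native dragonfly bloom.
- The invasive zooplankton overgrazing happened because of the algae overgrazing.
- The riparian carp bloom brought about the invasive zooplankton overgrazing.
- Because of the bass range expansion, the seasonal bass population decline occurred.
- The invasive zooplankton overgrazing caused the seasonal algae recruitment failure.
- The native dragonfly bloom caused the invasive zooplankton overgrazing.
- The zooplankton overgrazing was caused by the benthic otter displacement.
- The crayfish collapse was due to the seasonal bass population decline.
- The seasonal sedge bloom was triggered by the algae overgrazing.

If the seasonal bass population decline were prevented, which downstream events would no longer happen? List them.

Downstream of the seasonal bass population decline: the crayfish collapse, the benthic otter displacement, the zooplankton overgrazing, the native dragonfly bloom, the invasive zooplankton overgrazing, the seasonal algae recruitment failure.
Of those, still caused via another path: the invasive zooplankton overgrazing, the seasonal algae recruitment failure.
The remainder have no surviving cause.

the benthic otter displacement, the crayfish collapse, the native dragonfly bloom, the zooplankton overgrazing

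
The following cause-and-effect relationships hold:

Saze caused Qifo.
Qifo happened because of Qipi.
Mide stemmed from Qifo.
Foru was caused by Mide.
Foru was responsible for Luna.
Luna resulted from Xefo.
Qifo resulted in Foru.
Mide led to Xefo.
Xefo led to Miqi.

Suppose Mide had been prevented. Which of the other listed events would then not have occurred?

Miqi, Xefo

Downstream of Mide: Foru, Xefo, Miqi, Luna.
Of those, still caused via another path: Foru, Luna.
The remainder have no surviving cause.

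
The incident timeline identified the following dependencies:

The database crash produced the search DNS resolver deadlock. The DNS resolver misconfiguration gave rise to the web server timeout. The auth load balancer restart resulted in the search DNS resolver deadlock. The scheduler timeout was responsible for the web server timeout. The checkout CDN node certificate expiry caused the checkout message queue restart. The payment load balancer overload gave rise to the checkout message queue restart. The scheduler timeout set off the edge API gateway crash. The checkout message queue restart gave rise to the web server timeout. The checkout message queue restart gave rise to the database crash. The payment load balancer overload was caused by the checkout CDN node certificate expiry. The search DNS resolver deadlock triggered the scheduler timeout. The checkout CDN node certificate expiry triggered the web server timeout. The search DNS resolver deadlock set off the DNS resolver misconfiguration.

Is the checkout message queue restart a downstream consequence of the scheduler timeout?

No

The scheduler timeout leads to the edge API gateway crash, the web server timeout; the checkout message queue restart is not among them.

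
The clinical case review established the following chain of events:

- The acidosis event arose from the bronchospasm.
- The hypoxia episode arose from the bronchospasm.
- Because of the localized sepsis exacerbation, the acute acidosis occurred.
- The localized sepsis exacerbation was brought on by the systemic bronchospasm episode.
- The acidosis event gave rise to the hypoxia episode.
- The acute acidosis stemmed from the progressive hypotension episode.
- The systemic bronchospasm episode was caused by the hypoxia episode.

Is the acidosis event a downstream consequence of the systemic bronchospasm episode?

No

The systemic bronchospasm episode leads to the localized sepsis exacerbation, the acute acidosis; the acidosis event is not among them.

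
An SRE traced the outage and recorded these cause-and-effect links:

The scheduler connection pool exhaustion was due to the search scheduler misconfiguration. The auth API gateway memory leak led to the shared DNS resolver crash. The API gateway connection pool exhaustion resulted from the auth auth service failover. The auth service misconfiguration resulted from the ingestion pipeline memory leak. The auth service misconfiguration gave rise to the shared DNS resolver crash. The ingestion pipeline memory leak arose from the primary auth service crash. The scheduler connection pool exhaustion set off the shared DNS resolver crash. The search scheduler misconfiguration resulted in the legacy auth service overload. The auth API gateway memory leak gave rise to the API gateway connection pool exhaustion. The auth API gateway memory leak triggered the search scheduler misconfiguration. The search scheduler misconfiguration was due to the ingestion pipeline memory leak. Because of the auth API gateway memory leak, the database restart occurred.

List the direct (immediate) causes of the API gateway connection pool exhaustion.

the auth API gateway memory leak, the auth auth service failover

the auth API gateway memory leak, the auth auth service failover → the API gateway connection pool exhaustion with nothing further upstream stated.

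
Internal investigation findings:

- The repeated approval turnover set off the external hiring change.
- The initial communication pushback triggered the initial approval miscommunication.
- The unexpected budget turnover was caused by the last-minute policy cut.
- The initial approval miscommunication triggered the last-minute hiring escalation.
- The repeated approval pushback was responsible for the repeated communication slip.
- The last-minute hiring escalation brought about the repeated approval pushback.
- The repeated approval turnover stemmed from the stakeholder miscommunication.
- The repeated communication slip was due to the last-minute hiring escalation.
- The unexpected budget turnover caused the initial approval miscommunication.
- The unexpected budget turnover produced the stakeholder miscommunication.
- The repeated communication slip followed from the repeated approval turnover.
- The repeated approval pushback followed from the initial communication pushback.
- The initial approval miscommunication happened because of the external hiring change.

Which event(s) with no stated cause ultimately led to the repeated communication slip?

Tracing upstream from the repeated communication slip: the repeated communication slip ← the repeated approval turnover ← the stakeholder miscommunication ← the unexpected budget turnover ← the last-minute policy cut.
A separate upstream branch: the repeated communication slip ← the repeated approval pushback ← the initial communication pushback.
Each of those chain origins has no stated cause.

the initial communication pushback, the last-minute policy cut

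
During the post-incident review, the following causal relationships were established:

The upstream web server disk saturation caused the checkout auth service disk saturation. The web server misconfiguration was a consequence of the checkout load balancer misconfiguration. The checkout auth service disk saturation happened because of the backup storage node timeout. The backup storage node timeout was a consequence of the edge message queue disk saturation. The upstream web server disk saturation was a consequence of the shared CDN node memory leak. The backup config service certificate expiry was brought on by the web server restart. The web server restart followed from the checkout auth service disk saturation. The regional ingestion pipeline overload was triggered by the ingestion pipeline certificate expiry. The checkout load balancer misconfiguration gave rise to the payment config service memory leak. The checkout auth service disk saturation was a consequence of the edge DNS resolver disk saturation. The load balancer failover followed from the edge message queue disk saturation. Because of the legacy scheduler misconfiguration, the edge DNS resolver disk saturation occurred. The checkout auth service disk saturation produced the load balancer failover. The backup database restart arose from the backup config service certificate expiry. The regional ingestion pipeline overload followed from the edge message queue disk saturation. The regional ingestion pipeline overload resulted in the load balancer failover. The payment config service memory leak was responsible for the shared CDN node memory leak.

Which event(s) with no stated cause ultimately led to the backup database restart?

Tracing upstream from the backup database restart: the backup database restart ← the backup config service certificate expiry ← the web server restart ← the checkout auth service disk saturation ← the backup storage node timeout ← the edge message queue disk saturation.
A separate upstream branch: the backup database restart ← the backup config service certificate expiry ← the web server restart ← the checkout auth service disk saturation ← the edge DNS resolver disk saturation ← the legacy scheduler misconfiguration.
A separate upstream branch: the backup database restart ← the backup config service certificate expiry ← the web server restart ← the checkout auth service disk saturation ← the upstream web server disk saturation ← the shared CDN node memory leak ← the payment config service memory leak ← the checkout load balancer misconfiguration.
Each of those chain origins has no stated cause.

the checkout load balancer misconfiguration, the edge message queue disk saturation, the legacy scheduler misconfiguration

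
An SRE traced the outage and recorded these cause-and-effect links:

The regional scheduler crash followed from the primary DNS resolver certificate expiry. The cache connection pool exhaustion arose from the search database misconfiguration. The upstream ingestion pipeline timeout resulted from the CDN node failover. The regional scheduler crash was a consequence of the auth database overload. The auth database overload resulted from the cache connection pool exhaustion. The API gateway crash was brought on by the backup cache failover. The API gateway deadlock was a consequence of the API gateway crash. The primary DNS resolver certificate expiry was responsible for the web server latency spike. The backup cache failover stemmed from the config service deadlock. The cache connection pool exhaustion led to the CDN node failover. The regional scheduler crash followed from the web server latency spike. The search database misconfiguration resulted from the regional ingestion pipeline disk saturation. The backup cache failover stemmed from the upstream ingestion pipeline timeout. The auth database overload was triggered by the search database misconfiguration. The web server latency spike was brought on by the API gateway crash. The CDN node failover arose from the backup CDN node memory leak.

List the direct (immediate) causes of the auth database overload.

the cache connection pool exhaustion, the search database misconfiguration

Upstream contributors include the regional ingestion pipeline disk saturation, but only the cache connection pool exhaustion, the search database misconfiguration feed directly into the auth database overload.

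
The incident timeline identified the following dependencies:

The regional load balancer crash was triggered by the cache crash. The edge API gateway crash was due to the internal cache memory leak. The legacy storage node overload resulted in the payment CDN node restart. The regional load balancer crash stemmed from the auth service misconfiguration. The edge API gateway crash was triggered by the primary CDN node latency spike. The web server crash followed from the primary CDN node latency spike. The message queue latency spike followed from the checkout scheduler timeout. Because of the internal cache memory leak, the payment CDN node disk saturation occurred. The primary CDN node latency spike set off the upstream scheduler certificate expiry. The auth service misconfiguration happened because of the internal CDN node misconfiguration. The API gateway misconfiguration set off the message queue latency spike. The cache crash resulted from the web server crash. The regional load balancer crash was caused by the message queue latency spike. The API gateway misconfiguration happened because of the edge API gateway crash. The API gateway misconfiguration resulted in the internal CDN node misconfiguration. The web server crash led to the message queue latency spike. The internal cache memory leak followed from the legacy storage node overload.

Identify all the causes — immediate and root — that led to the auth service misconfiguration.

Immediate cause of the auth service misconfiguration: the internal CDN node misconfiguration.
Further upstream: the legacy storage node overload, the primary CDN node latency spike, the internal cache memory leak, the edge API gateway crash, the API gateway misconfiguration.

the API gateway misconfiguration, the edge API gateway crash, the internal CDN node misconfiguration, the internal cache memory leak, the legacy storage node overload, the primary CDN node latency spike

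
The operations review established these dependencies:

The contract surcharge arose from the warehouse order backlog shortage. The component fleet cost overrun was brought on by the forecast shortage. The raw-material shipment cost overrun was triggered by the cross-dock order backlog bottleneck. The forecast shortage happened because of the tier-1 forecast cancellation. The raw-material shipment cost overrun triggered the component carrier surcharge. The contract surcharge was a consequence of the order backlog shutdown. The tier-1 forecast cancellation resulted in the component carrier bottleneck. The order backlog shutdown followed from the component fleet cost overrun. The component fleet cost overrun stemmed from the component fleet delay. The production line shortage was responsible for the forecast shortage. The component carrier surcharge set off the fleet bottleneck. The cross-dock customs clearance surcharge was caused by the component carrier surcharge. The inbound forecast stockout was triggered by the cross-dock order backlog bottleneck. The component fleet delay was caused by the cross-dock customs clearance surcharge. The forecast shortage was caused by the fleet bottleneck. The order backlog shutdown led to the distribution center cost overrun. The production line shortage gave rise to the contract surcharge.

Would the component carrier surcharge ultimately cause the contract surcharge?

There is a causal chain: the component carrier surcharge → the cross-dock customs clearance surcharge → the component fleet delay → the component fleet cost overrun → the order backlog shutdown → the contract surcharge.

Yes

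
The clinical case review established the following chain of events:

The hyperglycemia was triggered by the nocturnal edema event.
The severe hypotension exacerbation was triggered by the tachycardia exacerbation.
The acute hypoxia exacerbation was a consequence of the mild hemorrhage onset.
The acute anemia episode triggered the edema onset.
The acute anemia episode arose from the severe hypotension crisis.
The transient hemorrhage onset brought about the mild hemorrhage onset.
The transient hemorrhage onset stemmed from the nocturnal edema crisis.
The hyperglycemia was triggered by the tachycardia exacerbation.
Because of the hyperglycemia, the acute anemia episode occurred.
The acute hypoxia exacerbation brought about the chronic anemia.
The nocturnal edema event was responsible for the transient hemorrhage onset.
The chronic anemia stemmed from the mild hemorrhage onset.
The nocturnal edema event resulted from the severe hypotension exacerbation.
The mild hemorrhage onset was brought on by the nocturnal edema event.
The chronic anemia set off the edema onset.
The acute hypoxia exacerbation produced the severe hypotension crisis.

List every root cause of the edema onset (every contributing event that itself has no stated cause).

the nocturnal edema crisis, the tachycardia exacerbation

Tracing upstream from the edema onset: the edema onset ← the acute anemia episode ← the hyperglycemia ← the tachycardia exacerbation.
A separate upstream branch: the edema onset ← the chronic anemia ← the mild hemorrhage onset ← the transient hemorrhage onset ← the nocturnal edema crisis.
Each of those chain origins has no stated cause.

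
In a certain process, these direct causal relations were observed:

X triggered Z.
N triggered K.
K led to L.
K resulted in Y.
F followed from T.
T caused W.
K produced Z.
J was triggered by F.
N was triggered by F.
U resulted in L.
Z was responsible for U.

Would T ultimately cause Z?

Yes

There is a causal chain: T → F → N → K → Z.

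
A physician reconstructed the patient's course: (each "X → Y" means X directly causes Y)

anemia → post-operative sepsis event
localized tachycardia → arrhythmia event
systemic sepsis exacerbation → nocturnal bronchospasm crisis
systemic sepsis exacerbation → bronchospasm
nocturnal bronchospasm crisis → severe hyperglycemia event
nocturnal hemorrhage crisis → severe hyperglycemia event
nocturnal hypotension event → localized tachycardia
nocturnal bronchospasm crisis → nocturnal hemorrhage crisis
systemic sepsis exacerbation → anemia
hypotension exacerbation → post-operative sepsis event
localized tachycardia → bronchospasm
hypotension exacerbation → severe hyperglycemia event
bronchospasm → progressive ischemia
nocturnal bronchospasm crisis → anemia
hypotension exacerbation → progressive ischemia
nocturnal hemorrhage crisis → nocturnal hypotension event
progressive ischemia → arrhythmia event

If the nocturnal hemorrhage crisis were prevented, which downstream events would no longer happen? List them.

Downstream of the nocturnal hemorrhage crisis: the nocturnal hypotension event, the localized tachycardia, the bronchospasm, the progressive ischemia, the severe hyperglycemia event, the arrhythmia event.
Of those, still caused via another path: the bronchospasm, the progressive ischemia, the severe hyperglycemia event, the arrhythmia event.
The remainder have no surviving cause.

the localized tachycardia, the nocturnal hypotension event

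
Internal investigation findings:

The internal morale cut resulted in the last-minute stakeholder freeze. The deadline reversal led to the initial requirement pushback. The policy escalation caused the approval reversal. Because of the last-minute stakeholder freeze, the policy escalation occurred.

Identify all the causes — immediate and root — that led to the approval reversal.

the internal morale cut, the last-minute stakeholder freeze, the policy escalation

Immediate cause of the approval reversal: the policy escalation.
Further upstream: the internal morale cut, the last-minute stakeholder freeze.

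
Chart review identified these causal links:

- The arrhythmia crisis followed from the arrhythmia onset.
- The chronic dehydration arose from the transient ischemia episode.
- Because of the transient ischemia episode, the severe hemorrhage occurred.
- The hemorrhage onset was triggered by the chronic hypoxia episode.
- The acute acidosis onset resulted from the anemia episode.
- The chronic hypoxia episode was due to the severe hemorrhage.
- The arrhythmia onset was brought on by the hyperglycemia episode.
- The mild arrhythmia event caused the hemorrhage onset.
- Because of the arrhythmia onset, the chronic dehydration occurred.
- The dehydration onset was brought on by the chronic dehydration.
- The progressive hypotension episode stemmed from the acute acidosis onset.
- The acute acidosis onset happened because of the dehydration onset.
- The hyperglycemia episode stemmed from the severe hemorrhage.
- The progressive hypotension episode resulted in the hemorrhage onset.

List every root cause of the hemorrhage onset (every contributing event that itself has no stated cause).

the anemia episode, the mild arrhythmia event, the transient ischemia episode

Tracing upstream from the hemorrhage onset: the hemorrhage onset ← the chronic hypoxia episode ← the severe hemorrhage ← the transient ischemia episode.
A separate upstream branch: the hemorrhage onset ← the progressive hypotension episode ← the acute acidosis onset ← the anemia episode.
A separate upstream branch: the hemorrhage onset ← the mild arrhythmia event.
Each of those chain origins has no stated cause.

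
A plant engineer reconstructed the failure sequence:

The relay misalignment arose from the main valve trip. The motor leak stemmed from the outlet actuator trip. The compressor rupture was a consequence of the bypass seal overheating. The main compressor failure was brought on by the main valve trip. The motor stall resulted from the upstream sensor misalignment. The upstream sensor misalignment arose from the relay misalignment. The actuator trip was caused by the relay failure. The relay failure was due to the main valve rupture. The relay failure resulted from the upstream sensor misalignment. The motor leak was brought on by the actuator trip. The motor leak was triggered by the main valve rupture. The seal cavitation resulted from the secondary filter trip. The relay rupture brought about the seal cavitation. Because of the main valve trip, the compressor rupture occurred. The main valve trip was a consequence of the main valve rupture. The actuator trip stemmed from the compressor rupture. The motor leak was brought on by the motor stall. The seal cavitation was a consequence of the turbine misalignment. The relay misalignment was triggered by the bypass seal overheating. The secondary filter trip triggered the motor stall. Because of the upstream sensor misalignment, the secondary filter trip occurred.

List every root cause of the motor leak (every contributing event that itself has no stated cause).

Tracing upstream from the motor leak: the motor leak ← the main valve rupture.
A separate upstream branch: the motor leak ← the actuator trip ← the compressor rupture ← the bypass seal overheating.
A separate upstream branch: the motor leak ← the outlet actuator trip.
Each of those chain origins has no stated cause.

the bypass seal overheating, the main valve rupture, the outlet actuator trip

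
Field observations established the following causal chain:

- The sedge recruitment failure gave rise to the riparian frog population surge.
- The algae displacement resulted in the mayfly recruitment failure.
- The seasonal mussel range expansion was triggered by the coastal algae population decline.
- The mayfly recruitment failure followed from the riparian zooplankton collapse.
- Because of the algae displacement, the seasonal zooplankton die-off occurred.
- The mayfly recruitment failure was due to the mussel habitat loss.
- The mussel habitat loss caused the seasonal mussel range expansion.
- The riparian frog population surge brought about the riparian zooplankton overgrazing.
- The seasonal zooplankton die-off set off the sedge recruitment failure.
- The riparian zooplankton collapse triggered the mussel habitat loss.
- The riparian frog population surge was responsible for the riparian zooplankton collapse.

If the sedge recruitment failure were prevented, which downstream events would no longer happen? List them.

Downstream of the sedge recruitment failure: the riparian frog population surge, the riparian zooplankton overgrazing, the riparian zooplankton collapse, the mussel habitat loss, the seasonal mussel range expansion, the mayfly recruitment failure.
Of those, still caused via another path: the seasonal mussel range expansion, the mayfly recruitment failure.
The remainder have no surviving cause.

the mussel habitat loss, the riparian frog population surge, the riparian zooplankton collapse, the riparian zooplankton overgrazing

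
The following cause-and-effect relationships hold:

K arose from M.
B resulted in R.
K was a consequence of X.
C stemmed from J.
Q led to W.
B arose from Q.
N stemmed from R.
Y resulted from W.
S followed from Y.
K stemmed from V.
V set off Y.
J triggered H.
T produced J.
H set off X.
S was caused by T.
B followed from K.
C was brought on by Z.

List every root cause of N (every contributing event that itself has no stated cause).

M, Q, T, V

Tracing upstream from N: N ← R ← B ← K ← X ← H ← J ← T.
A separate upstream branch: N ← R ← B ← K ← M.
A separate upstream branch: N ← R ← B ← Q.
A separate upstream branch: N ← R ← B ← K ← V.
Each of those chain origins has no stated cause.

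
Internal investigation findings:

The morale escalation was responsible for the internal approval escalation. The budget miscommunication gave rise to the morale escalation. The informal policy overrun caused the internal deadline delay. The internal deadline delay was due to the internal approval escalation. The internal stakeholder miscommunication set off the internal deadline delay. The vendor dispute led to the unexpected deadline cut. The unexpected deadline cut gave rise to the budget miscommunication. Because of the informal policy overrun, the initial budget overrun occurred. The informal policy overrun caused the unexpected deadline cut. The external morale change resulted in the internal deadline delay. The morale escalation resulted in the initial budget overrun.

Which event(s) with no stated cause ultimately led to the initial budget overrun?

the informal policy overrun, the vendor dispute

Tracing upstream from the initial budget overrun: the initial budget overrun ← the morale escalation ← the budget miscommunication ← the unexpected deadline cut ← the vendor dispute.
A separate upstream branch: the initial budget overrun ← the informal policy overrun.
Each of those chain origins has no stated cause.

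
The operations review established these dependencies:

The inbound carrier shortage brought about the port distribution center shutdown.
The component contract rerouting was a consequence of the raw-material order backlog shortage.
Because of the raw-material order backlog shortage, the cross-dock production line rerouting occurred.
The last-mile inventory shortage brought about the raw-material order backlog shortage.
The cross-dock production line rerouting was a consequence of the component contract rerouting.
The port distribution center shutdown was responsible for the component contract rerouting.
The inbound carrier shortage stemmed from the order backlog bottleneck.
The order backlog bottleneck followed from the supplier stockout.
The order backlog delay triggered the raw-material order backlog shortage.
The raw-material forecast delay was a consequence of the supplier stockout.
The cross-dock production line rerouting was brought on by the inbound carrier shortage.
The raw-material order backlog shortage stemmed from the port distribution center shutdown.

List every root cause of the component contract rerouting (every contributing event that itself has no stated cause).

Tracing upstream from the component contract rerouting: the component contract rerouting ← the port distribution center shutdown ← the inbound carrier shortage ← the order backlog bottleneck ← the supplier stockout.
A separate upstream branch: the component contract rerouting ← the raw-material order backlog shortage ← the order backlog delay.
A separate upstream branch: the component contract rerouting ← the raw-material order backlog shortage ← the last-mile inventory shortage.
Each of those chain origins has no stated cause.

the last-mile inventory shortage, the order backlog delay, the supplier stockout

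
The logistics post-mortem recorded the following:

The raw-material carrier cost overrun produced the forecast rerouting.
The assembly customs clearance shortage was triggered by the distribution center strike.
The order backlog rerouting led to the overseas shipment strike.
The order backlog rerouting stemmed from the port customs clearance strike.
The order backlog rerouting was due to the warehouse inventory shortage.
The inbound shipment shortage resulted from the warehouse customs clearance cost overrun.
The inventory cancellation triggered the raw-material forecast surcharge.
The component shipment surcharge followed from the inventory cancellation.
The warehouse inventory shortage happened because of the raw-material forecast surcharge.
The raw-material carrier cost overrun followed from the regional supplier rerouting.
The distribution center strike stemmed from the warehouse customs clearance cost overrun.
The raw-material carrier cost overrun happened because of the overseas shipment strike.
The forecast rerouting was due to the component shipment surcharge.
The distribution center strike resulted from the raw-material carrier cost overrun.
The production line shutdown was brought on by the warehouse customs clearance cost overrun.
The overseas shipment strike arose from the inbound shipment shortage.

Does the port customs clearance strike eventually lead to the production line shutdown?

No

The port customs clearance strike leads to the order backlog rerouting, the overseas shipment strike, the raw-material carrier cost overrun, the forecast rerouting, the distribution center strike, the assembly customs clearance shortage; the production line shutdown is not among them.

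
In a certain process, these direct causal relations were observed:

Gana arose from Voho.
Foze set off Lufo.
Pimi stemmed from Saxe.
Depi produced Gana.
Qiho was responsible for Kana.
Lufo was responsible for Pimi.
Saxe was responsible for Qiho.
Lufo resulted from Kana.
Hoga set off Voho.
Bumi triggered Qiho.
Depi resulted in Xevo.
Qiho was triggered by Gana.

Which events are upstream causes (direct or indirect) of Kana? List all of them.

Bumi, Depi, Gana, Hoga, Qiho, Saxe, Voho

Immediate cause of Kana: Qiho.
Further upstream: Depi, Hoga, Voho, Gana, Bumi, Saxe.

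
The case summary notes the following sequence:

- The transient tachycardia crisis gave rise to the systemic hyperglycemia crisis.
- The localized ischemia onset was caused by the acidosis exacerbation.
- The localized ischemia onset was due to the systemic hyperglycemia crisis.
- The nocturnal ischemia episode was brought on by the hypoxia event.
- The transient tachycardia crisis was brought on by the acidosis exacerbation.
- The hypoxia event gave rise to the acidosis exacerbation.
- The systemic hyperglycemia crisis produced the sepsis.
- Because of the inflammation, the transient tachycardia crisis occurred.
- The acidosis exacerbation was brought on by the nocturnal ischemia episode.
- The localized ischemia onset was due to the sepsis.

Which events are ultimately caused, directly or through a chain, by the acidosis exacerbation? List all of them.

the localized ischemia onset, the sepsis, the systemic hyperglycemia crisis, the transient tachycardia crisis

Direct effects: the transient tachycardia crisis, the localized ischemia onset.
2 steps out: the systemic hyperglycemia crisis.
3 steps out: the sepsis.
Not reachable from it: the hypoxia event, the nocturnal ischemia episode, the inflammation.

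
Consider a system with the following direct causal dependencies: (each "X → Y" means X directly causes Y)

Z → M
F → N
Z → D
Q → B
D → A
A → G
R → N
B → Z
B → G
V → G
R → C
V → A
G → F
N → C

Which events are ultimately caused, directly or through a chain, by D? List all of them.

A, C, F, G, N

Direct effects: A.
2 steps out: G.
3 steps out: F.
4 steps out: N.
5 steps out: C.
Not reachable from it: Q, V, B, R, Z, M.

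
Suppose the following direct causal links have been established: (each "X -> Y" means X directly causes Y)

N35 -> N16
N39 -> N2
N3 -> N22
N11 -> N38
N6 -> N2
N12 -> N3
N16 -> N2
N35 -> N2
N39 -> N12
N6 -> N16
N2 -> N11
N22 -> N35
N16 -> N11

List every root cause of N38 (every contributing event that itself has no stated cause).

N39, N6

Tracing upstream from N38: N38 ← N11 ← N2 ← N39.
A separate upstream branch: N38 ← N11 ← N16 ← N6.
Each of those chain origins has no stated cause.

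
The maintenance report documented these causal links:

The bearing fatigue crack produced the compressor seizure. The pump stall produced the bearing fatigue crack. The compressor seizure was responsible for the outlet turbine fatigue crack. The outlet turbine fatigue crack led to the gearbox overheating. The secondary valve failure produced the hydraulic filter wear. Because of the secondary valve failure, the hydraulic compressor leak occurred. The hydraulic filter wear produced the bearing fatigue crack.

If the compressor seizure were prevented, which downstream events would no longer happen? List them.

the gearbox overheating, the outlet turbine fatigue crack

Downstream of the compressor seizure: the outlet turbine fatigue crack, the gearbox overheating.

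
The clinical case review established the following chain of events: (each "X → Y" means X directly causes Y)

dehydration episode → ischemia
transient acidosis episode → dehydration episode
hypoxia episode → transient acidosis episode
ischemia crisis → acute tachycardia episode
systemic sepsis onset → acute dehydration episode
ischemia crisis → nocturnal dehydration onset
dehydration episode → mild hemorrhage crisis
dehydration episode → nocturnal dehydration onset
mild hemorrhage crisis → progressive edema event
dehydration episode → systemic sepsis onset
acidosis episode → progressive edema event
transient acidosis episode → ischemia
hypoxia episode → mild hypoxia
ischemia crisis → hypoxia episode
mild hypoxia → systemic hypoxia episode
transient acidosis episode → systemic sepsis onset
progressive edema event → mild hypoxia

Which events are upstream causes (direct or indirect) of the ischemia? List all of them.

the dehydration episode, the hypoxia episode, the ischemia crisis, the transient acidosis episode

Immediate causes of the ischemia: the transient acidosis episode, the dehydration episode.
Further upstream: the ischemia crisis, the hypoxia episode.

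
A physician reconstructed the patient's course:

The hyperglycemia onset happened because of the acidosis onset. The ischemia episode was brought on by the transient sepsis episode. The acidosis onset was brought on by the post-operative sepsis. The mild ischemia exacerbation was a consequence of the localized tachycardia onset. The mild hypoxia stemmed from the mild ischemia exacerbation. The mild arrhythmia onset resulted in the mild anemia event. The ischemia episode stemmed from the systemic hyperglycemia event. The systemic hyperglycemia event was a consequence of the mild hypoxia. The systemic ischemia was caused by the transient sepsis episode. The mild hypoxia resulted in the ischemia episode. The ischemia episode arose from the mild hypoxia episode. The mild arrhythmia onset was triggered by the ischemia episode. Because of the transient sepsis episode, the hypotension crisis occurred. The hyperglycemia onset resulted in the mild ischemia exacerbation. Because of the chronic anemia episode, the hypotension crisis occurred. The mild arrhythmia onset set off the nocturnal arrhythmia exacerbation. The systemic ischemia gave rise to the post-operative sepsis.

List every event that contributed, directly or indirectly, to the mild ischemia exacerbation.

the acidosis onset, the hyperglycemia onset, the localized tachycardia onset, the post-operative sepsis, the systemic ischemia, the transient sepsis episode

Immediate causes of the mild ischemia exacerbation: the localized tachycardia onset, the hyperglycemia onset.
Further upstream: the transient sepsis episode, the systemic ischemia, the post-operative sepsis, the acidosis onset.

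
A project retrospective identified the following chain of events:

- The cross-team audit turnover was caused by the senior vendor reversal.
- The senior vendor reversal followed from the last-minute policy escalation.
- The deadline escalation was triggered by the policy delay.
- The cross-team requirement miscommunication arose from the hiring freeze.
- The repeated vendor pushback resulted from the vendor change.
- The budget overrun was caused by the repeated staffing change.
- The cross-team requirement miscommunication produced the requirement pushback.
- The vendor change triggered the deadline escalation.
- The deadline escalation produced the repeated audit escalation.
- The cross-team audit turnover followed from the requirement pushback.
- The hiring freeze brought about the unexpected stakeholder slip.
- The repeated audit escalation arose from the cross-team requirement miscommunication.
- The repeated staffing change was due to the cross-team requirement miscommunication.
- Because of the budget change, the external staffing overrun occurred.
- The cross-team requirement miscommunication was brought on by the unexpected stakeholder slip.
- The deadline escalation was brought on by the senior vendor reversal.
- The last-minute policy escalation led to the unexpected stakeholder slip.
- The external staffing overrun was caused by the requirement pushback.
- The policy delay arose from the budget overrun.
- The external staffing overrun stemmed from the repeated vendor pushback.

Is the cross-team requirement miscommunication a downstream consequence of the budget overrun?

No

The budget overrun leads to the policy delay, the deadline escalation, the repeated audit escalation; the cross-team requirement miscommunication is not among them.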